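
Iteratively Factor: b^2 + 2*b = (b + 2)*(b)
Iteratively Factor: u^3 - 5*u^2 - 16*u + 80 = (u - 5)*(u^2 - 16) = (u - 5)*(u + 4)*(u - 4)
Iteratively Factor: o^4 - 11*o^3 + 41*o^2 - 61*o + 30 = (o - 3)*(o^3 - 8*o^2 + 17*o - 10) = (o - 5)*(o - 3)*(o^2 - 3*o + 2) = (o - 5)*(o - 3)*(o - 1)*(o - 2)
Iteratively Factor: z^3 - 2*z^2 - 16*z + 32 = (z + 4)*(z^2 - 6*z + 8) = (z - 2)*(z + 4)*(z - 4)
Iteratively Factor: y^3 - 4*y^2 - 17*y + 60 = (y + 4)*(y^2 - 8*y + 15) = (y - 3)*(y + 4)*(y - 5)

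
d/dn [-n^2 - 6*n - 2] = -2*n - 6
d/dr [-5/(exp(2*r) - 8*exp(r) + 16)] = 10*(exp(r) - 4)*exp(r)/(exp(2*r) - 8*exp(r) + 16)^2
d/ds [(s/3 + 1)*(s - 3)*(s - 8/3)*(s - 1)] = 4*s^3/3 - 11*s^2/3 - 38*s/9 + 11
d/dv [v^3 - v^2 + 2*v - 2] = 3*v^2 - 2*v + 2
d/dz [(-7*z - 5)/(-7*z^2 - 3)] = 7*(-7*z^2 - 10*z + 3)/(49*z^4 + 42*z^2 + 9)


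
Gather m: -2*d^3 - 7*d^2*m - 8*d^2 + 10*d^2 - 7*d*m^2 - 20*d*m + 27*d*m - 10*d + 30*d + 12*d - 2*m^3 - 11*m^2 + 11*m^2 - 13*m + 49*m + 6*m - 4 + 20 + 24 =-2*d^3 + 2*d^2 - 7*d*m^2 + 32*d - 2*m^3 + m*(-7*d^2 + 7*d + 42) + 40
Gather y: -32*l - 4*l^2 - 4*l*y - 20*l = -4*l^2 - 4*l*y - 52*l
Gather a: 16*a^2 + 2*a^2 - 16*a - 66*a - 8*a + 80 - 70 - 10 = 18*a^2 - 90*a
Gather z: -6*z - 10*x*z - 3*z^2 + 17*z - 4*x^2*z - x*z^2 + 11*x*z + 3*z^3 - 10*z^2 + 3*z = 3*z^3 + z^2*(-x - 13) + z*(-4*x^2 + x + 14)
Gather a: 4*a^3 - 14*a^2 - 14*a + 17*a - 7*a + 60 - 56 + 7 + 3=4*a^3 - 14*a^2 - 4*a + 14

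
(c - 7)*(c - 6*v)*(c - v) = c^3 - 7*c^2*v - 7*c^2 + 6*c*v^2 + 49*c*v - 42*v^2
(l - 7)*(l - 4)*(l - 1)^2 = l^4 - 13*l^3 + 51*l^2 - 67*l + 28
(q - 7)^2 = q^2 - 14*q + 49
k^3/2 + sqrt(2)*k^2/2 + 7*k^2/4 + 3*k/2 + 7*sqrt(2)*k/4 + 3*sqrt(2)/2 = (k/2 + 1)*(k + 3/2)*(k + sqrt(2))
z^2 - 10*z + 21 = (z - 7)*(z - 3)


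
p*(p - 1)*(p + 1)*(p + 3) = p^4 + 3*p^3 - p^2 - 3*p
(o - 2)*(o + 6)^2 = o^3 + 10*o^2 + 12*o - 72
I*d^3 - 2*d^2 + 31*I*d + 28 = (d - 4*I)*(d + 7*I)*(I*d + 1)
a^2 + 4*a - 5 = (a - 1)*(a + 5)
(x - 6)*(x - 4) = x^2 - 10*x + 24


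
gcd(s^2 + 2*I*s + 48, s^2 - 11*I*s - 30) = s - 6*I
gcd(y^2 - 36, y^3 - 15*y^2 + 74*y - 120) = y - 6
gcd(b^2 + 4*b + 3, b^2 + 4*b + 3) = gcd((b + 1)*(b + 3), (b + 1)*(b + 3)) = b^2 + 4*b + 3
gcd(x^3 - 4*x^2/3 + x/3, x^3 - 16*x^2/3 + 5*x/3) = x^2 - x/3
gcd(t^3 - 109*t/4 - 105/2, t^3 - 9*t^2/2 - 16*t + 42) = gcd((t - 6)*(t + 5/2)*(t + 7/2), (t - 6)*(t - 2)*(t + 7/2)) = t^2 - 5*t/2 - 21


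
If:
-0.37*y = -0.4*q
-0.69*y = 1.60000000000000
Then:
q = -2.14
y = -2.32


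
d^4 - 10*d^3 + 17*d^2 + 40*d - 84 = (d - 7)*(d - 3)*(d - 2)*(d + 2)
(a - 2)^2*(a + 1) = a^3 - 3*a^2 + 4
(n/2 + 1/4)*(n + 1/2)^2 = n^3/2 + 3*n^2/4 + 3*n/8 + 1/16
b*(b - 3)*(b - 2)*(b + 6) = b^4 + b^3 - 24*b^2 + 36*b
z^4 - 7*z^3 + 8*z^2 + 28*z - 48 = (z - 4)*(z - 3)*(z - 2)*(z + 2)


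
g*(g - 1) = g^2 - g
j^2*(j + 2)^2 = j^4 + 4*j^3 + 4*j^2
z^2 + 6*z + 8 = (z + 2)*(z + 4)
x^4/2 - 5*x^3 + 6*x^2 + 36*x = x*(x/2 + 1)*(x - 6)^2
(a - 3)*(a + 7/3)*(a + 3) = a^3 + 7*a^2/3 - 9*a - 21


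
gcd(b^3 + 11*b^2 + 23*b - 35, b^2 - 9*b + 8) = b - 1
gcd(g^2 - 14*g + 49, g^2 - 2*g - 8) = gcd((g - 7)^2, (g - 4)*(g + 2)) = 1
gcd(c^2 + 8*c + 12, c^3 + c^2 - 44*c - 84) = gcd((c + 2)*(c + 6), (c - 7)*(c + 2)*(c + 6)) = c^2 + 8*c + 12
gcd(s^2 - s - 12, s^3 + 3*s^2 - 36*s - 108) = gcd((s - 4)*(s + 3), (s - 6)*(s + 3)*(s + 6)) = s + 3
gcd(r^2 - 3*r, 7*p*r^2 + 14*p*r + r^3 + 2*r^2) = r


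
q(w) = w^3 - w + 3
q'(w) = 3*w^2 - 1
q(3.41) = 39.24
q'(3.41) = 33.88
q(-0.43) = 3.35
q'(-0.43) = -0.45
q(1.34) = 4.07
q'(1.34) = 4.39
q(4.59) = 95.11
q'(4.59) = 62.20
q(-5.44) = -152.55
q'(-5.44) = 87.78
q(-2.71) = -14.19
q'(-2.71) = 21.03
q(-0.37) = 3.32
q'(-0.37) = -0.59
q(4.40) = 83.78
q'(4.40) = 57.08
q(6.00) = 213.00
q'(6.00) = 107.00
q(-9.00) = -717.00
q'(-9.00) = 242.00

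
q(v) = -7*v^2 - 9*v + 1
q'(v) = -14*v - 9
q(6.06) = -310.61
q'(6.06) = -93.84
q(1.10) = -17.37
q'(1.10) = -24.40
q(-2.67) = -24.87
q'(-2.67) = 28.38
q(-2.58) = -22.37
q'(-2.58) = 27.12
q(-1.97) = -8.44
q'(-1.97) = 18.58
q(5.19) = -234.26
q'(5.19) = -81.66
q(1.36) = -24.19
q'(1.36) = -28.04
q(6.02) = -306.86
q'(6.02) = -93.28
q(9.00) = -647.00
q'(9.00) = -135.00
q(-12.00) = -899.00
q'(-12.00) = 159.00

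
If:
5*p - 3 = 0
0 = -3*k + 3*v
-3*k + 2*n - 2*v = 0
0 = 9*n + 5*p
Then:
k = -2/15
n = -1/3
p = 3/5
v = -2/15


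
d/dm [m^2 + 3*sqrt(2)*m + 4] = 2*m + 3*sqrt(2)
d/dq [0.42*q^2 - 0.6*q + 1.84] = 0.84*q - 0.6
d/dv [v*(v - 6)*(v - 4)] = 3*v^2 - 20*v + 24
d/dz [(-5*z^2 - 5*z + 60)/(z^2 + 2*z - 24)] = 5*z*(24 - z)/(z^4 + 4*z^3 - 44*z^2 - 96*z + 576)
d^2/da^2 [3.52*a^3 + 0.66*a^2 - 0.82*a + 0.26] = 21.12*a + 1.32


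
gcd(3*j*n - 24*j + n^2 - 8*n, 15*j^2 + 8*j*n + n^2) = 3*j + n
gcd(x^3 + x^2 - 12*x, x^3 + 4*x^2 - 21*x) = x^2 - 3*x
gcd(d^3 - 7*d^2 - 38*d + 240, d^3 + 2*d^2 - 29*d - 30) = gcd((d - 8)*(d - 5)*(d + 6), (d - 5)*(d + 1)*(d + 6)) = d^2 + d - 30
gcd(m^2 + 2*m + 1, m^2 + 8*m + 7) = m + 1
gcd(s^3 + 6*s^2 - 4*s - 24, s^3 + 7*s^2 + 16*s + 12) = s + 2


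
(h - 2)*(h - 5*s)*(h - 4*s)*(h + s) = h^4 - 8*h^3*s - 2*h^3 + 11*h^2*s^2 + 16*h^2*s + 20*h*s^3 - 22*h*s^2 - 40*s^3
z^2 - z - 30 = (z - 6)*(z + 5)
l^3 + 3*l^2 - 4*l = l*(l - 1)*(l + 4)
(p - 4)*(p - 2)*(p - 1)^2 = p^4 - 8*p^3 + 21*p^2 - 22*p + 8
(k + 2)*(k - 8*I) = k^2 + 2*k - 8*I*k - 16*I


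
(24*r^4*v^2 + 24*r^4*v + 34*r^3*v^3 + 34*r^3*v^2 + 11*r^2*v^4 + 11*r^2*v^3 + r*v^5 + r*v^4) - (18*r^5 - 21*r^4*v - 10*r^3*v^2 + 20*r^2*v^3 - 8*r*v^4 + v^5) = -18*r^5 + 24*r^4*v^2 + 45*r^4*v + 34*r^3*v^3 + 44*r^3*v^2 + 11*r^2*v^4 - 9*r^2*v^3 + r*v^5 + 9*r*v^4 - v^5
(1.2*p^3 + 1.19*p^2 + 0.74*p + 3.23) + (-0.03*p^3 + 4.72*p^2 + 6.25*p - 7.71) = 1.17*p^3 + 5.91*p^2 + 6.99*p - 4.48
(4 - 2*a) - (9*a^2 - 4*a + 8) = -9*a^2 + 2*a - 4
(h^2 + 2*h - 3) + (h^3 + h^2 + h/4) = h^3 + 2*h^2 + 9*h/4 - 3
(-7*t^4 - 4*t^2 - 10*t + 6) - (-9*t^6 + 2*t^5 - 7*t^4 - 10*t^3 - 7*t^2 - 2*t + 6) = 9*t^6 - 2*t^5 + 10*t^3 + 3*t^2 - 8*t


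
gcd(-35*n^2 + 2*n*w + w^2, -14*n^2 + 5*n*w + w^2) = 7*n + w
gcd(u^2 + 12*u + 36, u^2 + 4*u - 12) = u + 6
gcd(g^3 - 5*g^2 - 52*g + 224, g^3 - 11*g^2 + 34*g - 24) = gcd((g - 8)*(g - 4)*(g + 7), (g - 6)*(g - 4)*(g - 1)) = g - 4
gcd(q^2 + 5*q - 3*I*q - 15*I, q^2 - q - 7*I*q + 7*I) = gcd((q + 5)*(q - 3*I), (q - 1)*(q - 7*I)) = 1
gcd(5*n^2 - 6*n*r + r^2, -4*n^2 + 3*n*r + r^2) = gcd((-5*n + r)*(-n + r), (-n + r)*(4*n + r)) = -n + r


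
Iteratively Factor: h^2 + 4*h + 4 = (h + 2)*(h + 2)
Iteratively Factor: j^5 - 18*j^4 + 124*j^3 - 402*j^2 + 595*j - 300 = (j - 5)*(j^4 - 13*j^3 + 59*j^2 - 107*j + 60) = (j - 5)*(j - 1)*(j^3 - 12*j^2 + 47*j - 60) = (j - 5)*(j - 4)*(j - 1)*(j^2 - 8*j + 15) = (j - 5)*(j - 4)*(j - 3)*(j - 1)*(j - 5)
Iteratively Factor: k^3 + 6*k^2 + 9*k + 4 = (k + 4)*(k^2 + 2*k + 1) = (k + 1)*(k + 4)*(k + 1)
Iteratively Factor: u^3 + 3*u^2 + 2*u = (u)*(u^2 + 3*u + 2) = u*(u + 2)*(u + 1)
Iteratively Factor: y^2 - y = (y - 1)*(y)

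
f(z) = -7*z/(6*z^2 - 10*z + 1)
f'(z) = -7*z*(10 - 12*z)/(6*z^2 - 10*z + 1)^2 - 7/(6*z^2 - 10*z + 1)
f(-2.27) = 0.29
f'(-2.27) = 0.07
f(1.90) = -3.63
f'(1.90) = 10.80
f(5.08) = -0.34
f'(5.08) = 0.10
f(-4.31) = 0.19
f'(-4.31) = 0.03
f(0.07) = -1.49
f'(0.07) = -62.62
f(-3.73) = 0.21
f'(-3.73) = 0.04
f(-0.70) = 0.45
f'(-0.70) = 0.11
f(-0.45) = 0.47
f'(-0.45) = 0.03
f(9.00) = -0.16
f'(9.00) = 0.02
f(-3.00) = 0.25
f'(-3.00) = 0.05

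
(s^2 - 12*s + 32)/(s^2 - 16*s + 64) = (s - 4)/(s - 8)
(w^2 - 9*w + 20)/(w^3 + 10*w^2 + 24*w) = (w^2 - 9*w + 20)/(w*(w^2 + 10*w + 24))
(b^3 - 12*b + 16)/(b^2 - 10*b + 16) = (b^2 + 2*b - 8)/(b - 8)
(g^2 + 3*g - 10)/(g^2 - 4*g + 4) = (g + 5)/(g - 2)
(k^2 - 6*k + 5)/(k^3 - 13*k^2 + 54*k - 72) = (k^2 - 6*k + 5)/(k^3 - 13*k^2 + 54*k - 72)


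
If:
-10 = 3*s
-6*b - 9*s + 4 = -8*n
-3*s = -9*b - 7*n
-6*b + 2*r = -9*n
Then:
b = 79/57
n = -61/19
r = 707/38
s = -10/3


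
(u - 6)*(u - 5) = u^2 - 11*u + 30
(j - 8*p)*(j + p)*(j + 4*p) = j^3 - 3*j^2*p - 36*j*p^2 - 32*p^3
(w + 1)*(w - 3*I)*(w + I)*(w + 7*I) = w^4 + w^3 + 5*I*w^3 + 17*w^2 + 5*I*w^2 + 17*w + 21*I*w + 21*I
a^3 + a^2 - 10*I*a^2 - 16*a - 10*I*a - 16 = (a + 1)*(a - 8*I)*(a - 2*I)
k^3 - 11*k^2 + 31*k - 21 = (k - 7)*(k - 3)*(k - 1)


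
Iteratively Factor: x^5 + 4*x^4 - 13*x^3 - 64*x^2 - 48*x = (x)*(x^4 + 4*x^3 - 13*x^2 - 64*x - 48) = x*(x + 1)*(x^3 + 3*x^2 - 16*x - 48) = x*(x + 1)*(x + 4)*(x^2 - x - 12) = x*(x - 4)*(x + 1)*(x + 4)*(x + 3)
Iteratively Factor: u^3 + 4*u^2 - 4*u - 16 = (u + 4)*(u^2 - 4) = (u + 2)*(u + 4)*(u - 2)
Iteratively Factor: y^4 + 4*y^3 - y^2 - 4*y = (y)*(y^3 + 4*y^2 - y - 4) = y*(y + 4)*(y^2 - 1) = y*(y - 1)*(y + 4)*(y + 1)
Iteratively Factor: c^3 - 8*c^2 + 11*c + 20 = (c - 4)*(c^2 - 4*c - 5) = (c - 4)*(c + 1)*(c - 5)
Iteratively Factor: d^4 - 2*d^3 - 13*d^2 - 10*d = (d)*(d^3 - 2*d^2 - 13*d - 10) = d*(d + 2)*(d^2 - 4*d - 5) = d*(d + 1)*(d + 2)*(d - 5)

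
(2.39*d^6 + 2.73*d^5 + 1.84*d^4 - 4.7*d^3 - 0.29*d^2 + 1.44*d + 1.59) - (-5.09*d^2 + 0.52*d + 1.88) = 2.39*d^6 + 2.73*d^5 + 1.84*d^4 - 4.7*d^3 + 4.8*d^2 + 0.92*d - 0.29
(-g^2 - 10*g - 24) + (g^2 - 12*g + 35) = 11 - 22*g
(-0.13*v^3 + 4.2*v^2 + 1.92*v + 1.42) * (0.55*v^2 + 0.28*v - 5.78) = -0.0715*v^5 + 2.2736*v^4 + 2.9834*v^3 - 22.9574*v^2 - 10.7*v - 8.2076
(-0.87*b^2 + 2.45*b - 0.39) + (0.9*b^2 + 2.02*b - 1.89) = 0.03*b^2 + 4.47*b - 2.28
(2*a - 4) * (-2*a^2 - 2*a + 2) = -4*a^3 + 4*a^2 + 12*a - 8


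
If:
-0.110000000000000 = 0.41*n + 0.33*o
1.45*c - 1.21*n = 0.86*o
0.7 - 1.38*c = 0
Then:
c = 0.51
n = 7.22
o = -9.31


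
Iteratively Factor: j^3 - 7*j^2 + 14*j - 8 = (j - 1)*(j^2 - 6*j + 8) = (j - 2)*(j - 1)*(j - 4)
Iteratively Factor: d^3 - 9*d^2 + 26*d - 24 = (d - 2)*(d^2 - 7*d + 12) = (d - 4)*(d - 2)*(d - 3)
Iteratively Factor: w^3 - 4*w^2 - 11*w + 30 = (w - 2)*(w^2 - 2*w - 15) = (w - 2)*(w + 3)*(w - 5)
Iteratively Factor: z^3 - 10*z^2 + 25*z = (z - 5)*(z^2 - 5*z) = z*(z - 5)*(z - 5)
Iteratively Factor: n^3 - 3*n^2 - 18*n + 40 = (n + 4)*(n^2 - 7*n + 10) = (n - 2)*(n + 4)*(n - 5)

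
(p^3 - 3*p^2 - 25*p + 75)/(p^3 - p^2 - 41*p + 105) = (p + 5)/(p + 7)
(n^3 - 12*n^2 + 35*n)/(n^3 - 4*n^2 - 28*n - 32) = n*(-n^2 + 12*n - 35)/(-n^3 + 4*n^2 + 28*n + 32)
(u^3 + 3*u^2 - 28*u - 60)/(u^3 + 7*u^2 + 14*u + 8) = (u^2 + u - 30)/(u^2 + 5*u + 4)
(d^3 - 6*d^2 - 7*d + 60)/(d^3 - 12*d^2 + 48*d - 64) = (d^2 - 2*d - 15)/(d^2 - 8*d + 16)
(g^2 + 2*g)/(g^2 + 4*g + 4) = g/(g + 2)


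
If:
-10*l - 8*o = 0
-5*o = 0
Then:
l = 0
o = 0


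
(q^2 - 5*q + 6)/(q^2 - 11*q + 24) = (q - 2)/(q - 8)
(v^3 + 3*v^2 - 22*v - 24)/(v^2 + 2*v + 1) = (v^2 + 2*v - 24)/(v + 1)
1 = 1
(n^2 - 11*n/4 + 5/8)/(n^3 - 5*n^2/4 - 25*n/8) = (4*n - 1)/(n*(4*n + 5))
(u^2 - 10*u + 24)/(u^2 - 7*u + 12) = (u - 6)/(u - 3)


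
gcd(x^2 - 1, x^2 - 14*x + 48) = 1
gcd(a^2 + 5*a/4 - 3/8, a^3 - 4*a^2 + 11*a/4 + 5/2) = 1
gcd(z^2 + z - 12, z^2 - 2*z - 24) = z + 4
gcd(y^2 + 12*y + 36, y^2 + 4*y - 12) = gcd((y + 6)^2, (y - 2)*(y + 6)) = y + 6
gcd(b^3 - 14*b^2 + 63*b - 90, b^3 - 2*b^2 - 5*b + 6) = b - 3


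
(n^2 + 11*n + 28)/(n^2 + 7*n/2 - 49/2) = 2*(n + 4)/(2*n - 7)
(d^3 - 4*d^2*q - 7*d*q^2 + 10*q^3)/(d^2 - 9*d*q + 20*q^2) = (-d^2 - d*q + 2*q^2)/(-d + 4*q)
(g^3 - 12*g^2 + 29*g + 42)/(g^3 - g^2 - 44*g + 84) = (g^2 - 6*g - 7)/(g^2 + 5*g - 14)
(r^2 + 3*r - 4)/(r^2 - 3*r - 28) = (r - 1)/(r - 7)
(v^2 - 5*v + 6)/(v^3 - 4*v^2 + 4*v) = (v - 3)/(v*(v - 2))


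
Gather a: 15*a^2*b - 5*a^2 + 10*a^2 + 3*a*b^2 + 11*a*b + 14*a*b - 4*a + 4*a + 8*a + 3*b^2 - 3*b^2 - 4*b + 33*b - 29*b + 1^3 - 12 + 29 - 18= a^2*(15*b + 5) + a*(3*b^2 + 25*b + 8)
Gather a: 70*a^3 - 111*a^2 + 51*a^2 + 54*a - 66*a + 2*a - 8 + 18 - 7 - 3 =70*a^3 - 60*a^2 - 10*a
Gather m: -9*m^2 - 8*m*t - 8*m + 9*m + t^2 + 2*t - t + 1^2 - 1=-9*m^2 + m*(1 - 8*t) + t^2 + t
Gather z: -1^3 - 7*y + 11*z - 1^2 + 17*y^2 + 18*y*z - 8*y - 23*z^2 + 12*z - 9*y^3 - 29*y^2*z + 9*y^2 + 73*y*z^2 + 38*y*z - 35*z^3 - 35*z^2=-9*y^3 + 26*y^2 - 15*y - 35*z^3 + z^2*(73*y - 58) + z*(-29*y^2 + 56*y + 23) - 2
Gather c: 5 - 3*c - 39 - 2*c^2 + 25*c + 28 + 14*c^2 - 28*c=12*c^2 - 6*c - 6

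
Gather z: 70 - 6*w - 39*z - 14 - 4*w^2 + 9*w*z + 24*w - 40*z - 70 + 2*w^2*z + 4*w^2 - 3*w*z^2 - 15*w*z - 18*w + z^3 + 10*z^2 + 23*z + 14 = z^3 + z^2*(10 - 3*w) + z*(2*w^2 - 6*w - 56)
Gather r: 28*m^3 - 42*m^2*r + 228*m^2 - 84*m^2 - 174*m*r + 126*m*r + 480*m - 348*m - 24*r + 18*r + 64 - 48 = 28*m^3 + 144*m^2 + 132*m + r*(-42*m^2 - 48*m - 6) + 16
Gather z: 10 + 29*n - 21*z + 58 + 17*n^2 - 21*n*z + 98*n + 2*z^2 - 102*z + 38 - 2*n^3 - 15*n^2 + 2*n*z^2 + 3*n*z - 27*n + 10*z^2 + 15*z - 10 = -2*n^3 + 2*n^2 + 100*n + z^2*(2*n + 12) + z*(-18*n - 108) + 96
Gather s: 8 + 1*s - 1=s + 7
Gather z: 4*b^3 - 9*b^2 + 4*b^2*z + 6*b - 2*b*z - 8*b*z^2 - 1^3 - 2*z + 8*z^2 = 4*b^3 - 9*b^2 + 6*b + z^2*(8 - 8*b) + z*(4*b^2 - 2*b - 2) - 1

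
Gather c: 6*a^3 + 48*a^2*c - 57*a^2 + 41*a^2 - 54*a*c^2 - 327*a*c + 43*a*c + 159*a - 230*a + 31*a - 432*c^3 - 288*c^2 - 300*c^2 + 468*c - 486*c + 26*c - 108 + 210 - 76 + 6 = 6*a^3 - 16*a^2 - 40*a - 432*c^3 + c^2*(-54*a - 588) + c*(48*a^2 - 284*a + 8) + 32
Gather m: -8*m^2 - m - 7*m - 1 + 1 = -8*m^2 - 8*m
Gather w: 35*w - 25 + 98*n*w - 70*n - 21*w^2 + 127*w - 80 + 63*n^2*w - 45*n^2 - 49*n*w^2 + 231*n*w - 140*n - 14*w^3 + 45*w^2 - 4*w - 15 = -45*n^2 - 210*n - 14*w^3 + w^2*(24 - 49*n) + w*(63*n^2 + 329*n + 158) - 120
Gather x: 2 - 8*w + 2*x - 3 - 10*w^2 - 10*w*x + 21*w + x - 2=-10*w^2 + 13*w + x*(3 - 10*w) - 3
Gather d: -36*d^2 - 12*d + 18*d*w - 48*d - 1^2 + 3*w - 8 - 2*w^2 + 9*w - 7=-36*d^2 + d*(18*w - 60) - 2*w^2 + 12*w - 16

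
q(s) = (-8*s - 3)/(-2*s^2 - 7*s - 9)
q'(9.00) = -0.02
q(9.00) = 0.32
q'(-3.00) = -1.58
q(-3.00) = -3.50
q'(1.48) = -0.00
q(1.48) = 0.63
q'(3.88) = -0.05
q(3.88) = 0.51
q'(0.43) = 0.28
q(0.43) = 0.52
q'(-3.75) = -1.09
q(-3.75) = -2.48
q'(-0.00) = 0.63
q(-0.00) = 0.33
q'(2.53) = -0.05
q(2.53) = 0.59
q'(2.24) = -0.05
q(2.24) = 0.60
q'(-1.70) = 3.03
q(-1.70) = -3.68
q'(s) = (-8*s - 3)*(4*s + 7)/(-2*s^2 - 7*s - 9)^2 - 8/(-2*s^2 - 7*s - 9) = (-16*s^2 - 12*s + 51)/(4*s^4 + 28*s^3 + 85*s^2 + 126*s + 81)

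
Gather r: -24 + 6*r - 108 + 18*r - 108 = 24*r - 240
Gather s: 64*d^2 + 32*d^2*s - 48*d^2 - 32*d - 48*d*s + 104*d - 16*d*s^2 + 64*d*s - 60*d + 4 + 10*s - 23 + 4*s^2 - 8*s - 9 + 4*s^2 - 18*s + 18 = 16*d^2 + 12*d + s^2*(8 - 16*d) + s*(32*d^2 + 16*d - 16) - 10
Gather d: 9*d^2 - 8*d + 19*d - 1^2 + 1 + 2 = 9*d^2 + 11*d + 2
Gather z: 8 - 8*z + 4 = 12 - 8*z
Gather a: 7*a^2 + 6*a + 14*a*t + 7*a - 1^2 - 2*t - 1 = 7*a^2 + a*(14*t + 13) - 2*t - 2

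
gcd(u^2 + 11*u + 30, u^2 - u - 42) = u + 6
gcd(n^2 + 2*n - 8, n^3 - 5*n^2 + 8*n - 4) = n - 2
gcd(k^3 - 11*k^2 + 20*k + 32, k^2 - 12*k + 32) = k^2 - 12*k + 32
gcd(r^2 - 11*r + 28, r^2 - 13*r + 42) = r - 7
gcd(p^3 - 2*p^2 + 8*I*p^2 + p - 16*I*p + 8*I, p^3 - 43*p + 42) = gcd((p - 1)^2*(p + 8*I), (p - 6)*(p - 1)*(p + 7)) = p - 1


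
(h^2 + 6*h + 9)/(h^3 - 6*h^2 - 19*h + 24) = (h + 3)/(h^2 - 9*h + 8)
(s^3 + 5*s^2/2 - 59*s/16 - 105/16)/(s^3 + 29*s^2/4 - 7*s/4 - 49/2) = (4*s^2 + 17*s + 15)/(4*(s^2 + 9*s + 14))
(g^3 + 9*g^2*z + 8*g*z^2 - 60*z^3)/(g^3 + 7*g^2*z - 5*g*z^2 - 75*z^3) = (-g^2 - 4*g*z + 12*z^2)/(-g^2 - 2*g*z + 15*z^2)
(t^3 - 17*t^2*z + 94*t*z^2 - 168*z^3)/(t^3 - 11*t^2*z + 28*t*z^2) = (t - 6*z)/t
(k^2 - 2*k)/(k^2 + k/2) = 2*(k - 2)/(2*k + 1)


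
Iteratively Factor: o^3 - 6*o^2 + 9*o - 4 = (o - 4)*(o^2 - 2*o + 1) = (o - 4)*(o - 1)*(o - 1)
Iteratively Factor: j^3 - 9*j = (j)*(j^2 - 9) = j*(j + 3)*(j - 3)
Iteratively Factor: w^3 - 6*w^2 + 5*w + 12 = (w - 4)*(w^2 - 2*w - 3) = (w - 4)*(w - 3)*(w + 1)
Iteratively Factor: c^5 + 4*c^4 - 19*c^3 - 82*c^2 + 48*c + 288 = (c + 3)*(c^4 + c^3 - 22*c^2 - 16*c + 96) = (c + 3)^2*(c^3 - 2*c^2 - 16*c + 32) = (c - 4)*(c + 3)^2*(c^2 + 2*c - 8) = (c - 4)*(c + 3)^2*(c + 4)*(c - 2)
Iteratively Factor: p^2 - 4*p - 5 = (p + 1)*(p - 5)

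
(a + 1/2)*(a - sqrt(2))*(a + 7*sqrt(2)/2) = a^3 + a^2/2 + 5*sqrt(2)*a^2/2 - 7*a + 5*sqrt(2)*a/4 - 7/2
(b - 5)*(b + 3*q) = b^2 + 3*b*q - 5*b - 15*q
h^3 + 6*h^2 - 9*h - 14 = (h - 2)*(h + 1)*(h + 7)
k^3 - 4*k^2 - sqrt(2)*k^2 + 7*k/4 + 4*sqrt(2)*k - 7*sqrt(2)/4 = (k - 7/2)*(k - 1/2)*(k - sqrt(2))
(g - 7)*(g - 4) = g^2 - 11*g + 28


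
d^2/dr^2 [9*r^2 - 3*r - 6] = 18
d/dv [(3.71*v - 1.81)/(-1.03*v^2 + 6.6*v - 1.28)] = (3.8213*v^2 - 3.7286*v + 7.1972)/(1.0609*v^4 - 13.596*v^3 + 46.1968*v^2 - 16.896*v + 1.6384)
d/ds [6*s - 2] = 6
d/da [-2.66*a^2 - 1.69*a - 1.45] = -5.32*a - 1.69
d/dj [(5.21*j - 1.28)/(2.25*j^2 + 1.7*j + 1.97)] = (-11.7225*j^2 + 5.76*j + 12.4397)/(5.0625*j^4 + 7.65*j^3 + 11.755*j^2 + 6.698*j + 3.8809)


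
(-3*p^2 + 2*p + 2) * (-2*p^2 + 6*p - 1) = 6*p^4 - 22*p^3 + 11*p^2 + 10*p - 2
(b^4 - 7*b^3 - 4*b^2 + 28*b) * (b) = b^5 - 7*b^4 - 4*b^3 + 28*b^2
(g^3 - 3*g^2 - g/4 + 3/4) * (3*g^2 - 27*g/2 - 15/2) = 3*g^5 - 45*g^4/2 + 129*g^3/4 + 225*g^2/8 - 33*g/4 - 45/8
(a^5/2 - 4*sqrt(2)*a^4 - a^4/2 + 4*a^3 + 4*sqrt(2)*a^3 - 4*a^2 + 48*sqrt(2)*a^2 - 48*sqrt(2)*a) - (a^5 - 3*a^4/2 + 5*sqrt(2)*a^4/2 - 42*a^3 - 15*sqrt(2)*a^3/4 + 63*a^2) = -a^5/2 - 13*sqrt(2)*a^4/2 + a^4 + 31*sqrt(2)*a^3/4 + 46*a^3 - 67*a^2 + 48*sqrt(2)*a^2 - 48*sqrt(2)*a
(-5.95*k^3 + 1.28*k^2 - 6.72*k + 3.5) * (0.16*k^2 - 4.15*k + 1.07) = -0.952*k^5 + 24.8973*k^4 - 12.7537*k^3 + 29.8176*k^2 - 21.7154*k + 3.745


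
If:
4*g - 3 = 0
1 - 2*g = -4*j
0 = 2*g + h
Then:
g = 3/4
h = -3/2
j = 1/8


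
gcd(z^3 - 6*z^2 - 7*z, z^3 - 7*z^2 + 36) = 1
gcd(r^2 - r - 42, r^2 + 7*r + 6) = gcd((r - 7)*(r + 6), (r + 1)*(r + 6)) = r + 6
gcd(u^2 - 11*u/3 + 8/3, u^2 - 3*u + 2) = u - 1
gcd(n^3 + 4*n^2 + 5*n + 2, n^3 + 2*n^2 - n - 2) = n^2 + 3*n + 2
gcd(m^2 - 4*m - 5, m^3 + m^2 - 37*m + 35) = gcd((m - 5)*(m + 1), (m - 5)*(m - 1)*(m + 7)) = m - 5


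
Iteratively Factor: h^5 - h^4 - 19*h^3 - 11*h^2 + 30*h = (h - 5)*(h^4 + 4*h^3 + h^2 - 6*h) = (h - 5)*(h - 1)*(h^3 + 5*h^2 + 6*h) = (h - 5)*(h - 1)*(h + 2)*(h^2 + 3*h) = (h - 5)*(h - 1)*(h + 2)*(h + 3)*(h)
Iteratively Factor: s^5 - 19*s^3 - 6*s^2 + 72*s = (s + 3)*(s^4 - 3*s^3 - 10*s^2 + 24*s) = (s - 2)*(s + 3)*(s^3 - s^2 - 12*s) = (s - 4)*(s - 2)*(s + 3)*(s^2 + 3*s) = (s - 4)*(s - 2)*(s + 3)^2*(s)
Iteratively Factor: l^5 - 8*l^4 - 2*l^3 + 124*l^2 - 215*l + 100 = (l - 1)*(l^4 - 7*l^3 - 9*l^2 + 115*l - 100) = (l - 1)*(l + 4)*(l^3 - 11*l^2 + 35*l - 25) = (l - 5)*(l - 1)*(l + 4)*(l^2 - 6*l + 5) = (l - 5)^2*(l - 1)*(l + 4)*(l - 1)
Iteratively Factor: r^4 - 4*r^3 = (r - 4)*(r^3) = r*(r - 4)*(r^2) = r^2*(r - 4)*(r)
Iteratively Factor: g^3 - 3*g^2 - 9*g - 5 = (g - 5)*(g^2 + 2*g + 1) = (g - 5)*(g + 1)*(g + 1)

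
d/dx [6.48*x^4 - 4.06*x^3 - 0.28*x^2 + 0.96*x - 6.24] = 25.92*x^3 - 12.18*x^2 - 0.56*x + 0.96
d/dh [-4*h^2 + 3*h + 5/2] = 3 - 8*h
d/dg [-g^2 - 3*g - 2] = -2*g - 3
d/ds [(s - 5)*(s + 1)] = 2*s - 4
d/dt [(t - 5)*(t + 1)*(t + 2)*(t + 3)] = 4*t^3 + 3*t^2 - 38*t - 49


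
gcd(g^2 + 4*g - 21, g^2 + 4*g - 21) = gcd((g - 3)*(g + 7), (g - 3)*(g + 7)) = g^2 + 4*g - 21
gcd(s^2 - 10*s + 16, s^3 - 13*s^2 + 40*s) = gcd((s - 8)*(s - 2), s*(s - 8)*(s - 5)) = s - 8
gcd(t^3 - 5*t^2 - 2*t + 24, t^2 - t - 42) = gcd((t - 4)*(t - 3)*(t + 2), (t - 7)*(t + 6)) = 1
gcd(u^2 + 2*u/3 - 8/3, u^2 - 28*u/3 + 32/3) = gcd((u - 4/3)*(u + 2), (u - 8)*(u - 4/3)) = u - 4/3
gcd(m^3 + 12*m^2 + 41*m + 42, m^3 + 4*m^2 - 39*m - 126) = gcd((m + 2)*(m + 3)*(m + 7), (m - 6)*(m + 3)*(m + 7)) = m^2 + 10*m + 21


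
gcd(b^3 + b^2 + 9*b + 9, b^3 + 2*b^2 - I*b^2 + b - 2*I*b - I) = b + 1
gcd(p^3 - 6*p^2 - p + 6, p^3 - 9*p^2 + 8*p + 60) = p - 6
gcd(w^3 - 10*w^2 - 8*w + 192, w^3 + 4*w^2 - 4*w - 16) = w + 4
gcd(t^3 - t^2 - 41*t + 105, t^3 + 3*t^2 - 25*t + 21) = t^2 + 4*t - 21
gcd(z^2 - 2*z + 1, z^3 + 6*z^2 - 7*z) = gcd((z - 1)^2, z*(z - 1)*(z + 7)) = z - 1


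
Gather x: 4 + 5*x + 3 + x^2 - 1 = x^2 + 5*x + 6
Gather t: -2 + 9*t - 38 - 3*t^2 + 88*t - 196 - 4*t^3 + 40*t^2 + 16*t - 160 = -4*t^3 + 37*t^2 + 113*t - 396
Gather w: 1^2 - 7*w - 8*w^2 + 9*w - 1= -8*w^2 + 2*w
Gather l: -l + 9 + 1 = 10 - l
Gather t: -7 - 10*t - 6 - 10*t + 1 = -20*t - 12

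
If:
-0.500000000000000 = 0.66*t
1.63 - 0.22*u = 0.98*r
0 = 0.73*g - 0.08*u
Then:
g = 0.10958904109589*u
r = 1.66326530612245 - 0.224489795918367*u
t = -0.76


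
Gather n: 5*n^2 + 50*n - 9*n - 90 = 5*n^2 + 41*n - 90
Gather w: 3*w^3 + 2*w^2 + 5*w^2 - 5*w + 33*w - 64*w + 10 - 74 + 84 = 3*w^3 + 7*w^2 - 36*w + 20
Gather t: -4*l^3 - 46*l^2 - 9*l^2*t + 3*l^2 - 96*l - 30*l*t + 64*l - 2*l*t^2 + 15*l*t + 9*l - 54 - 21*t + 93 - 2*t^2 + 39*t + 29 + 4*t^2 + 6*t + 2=-4*l^3 - 43*l^2 - 23*l + t^2*(2 - 2*l) + t*(-9*l^2 - 15*l + 24) + 70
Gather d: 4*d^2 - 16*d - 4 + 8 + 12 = 4*d^2 - 16*d + 16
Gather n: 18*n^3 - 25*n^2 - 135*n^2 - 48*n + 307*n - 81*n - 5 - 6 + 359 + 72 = 18*n^3 - 160*n^2 + 178*n + 420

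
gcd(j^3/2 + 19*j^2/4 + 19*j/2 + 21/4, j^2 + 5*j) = 1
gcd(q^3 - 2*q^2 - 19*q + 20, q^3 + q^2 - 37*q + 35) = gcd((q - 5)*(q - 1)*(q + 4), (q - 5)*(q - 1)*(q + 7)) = q^2 - 6*q + 5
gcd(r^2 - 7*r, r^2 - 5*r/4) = r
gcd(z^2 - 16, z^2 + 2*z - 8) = z + 4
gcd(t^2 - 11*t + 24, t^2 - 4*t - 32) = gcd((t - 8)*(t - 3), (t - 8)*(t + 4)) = t - 8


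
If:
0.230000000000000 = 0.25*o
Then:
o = 0.92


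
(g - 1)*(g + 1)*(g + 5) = g^3 + 5*g^2 - g - 5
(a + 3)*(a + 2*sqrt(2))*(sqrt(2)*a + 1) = sqrt(2)*a^3 + 3*sqrt(2)*a^2 + 5*a^2 + 2*sqrt(2)*a + 15*a + 6*sqrt(2)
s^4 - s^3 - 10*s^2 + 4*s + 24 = (s - 3)*(s - 2)*(s + 2)^2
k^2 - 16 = (k - 4)*(k + 4)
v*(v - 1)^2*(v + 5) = v^4 + 3*v^3 - 9*v^2 + 5*v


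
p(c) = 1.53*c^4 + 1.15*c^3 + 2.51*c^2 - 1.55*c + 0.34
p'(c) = 6.12*c^3 + 3.45*c^2 + 5.02*c - 1.55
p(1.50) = 15.29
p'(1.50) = 34.40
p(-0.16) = 0.65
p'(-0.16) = -2.29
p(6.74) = 3613.44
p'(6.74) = 2062.84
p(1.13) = 5.95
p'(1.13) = 17.36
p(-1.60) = 14.56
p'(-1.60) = -25.82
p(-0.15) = 0.63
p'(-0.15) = -2.25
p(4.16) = 578.33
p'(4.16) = 519.62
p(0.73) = 1.43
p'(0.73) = 6.33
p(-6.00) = 1834.48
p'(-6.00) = -1229.39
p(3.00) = 173.26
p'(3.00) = 209.80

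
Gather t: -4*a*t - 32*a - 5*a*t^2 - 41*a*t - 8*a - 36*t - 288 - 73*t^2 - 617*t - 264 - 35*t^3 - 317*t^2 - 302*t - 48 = -40*a - 35*t^3 + t^2*(-5*a - 390) + t*(-45*a - 955) - 600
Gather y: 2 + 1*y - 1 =y + 1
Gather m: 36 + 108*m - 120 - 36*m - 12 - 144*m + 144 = 48 - 72*m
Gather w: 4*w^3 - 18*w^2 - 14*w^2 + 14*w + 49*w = 4*w^3 - 32*w^2 + 63*w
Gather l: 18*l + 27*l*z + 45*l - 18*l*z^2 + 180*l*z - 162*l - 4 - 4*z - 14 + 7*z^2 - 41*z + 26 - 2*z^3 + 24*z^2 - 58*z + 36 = l*(-18*z^2 + 207*z - 99) - 2*z^3 + 31*z^2 - 103*z + 44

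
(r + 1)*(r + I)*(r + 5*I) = r^3 + r^2 + 6*I*r^2 - 5*r + 6*I*r - 5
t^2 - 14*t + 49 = (t - 7)^2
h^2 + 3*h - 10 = (h - 2)*(h + 5)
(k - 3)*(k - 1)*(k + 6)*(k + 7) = k^4 + 9*k^3 - 7*k^2 - 129*k + 126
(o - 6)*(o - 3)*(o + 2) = o^3 - 7*o^2 + 36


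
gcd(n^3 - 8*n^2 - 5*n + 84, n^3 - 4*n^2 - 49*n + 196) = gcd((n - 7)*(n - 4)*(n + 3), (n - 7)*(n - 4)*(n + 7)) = n^2 - 11*n + 28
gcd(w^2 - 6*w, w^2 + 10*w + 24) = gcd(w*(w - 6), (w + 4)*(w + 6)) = 1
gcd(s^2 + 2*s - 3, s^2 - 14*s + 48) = 1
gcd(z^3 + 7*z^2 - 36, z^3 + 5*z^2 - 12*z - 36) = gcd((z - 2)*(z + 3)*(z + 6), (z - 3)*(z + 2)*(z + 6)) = z + 6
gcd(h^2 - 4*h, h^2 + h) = h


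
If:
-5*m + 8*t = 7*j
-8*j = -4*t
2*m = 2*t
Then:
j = 0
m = 0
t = 0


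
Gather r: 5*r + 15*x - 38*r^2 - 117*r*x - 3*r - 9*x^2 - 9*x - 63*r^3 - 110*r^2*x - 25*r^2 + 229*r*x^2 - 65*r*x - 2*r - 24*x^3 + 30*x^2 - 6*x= -63*r^3 + r^2*(-110*x - 63) + r*(229*x^2 - 182*x) - 24*x^3 + 21*x^2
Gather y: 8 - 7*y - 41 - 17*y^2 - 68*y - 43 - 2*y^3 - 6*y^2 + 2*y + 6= -2*y^3 - 23*y^2 - 73*y - 70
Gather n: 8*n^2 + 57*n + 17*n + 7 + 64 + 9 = 8*n^2 + 74*n + 80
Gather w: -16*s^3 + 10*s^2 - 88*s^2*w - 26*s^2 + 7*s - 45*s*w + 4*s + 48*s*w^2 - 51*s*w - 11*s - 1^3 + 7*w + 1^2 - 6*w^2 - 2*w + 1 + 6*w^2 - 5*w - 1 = -16*s^3 - 16*s^2 + 48*s*w^2 + w*(-88*s^2 - 96*s)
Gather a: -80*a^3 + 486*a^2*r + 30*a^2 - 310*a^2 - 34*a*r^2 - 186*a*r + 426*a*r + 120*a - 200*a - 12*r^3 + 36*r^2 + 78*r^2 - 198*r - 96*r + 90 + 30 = -80*a^3 + a^2*(486*r - 280) + a*(-34*r^2 + 240*r - 80) - 12*r^3 + 114*r^2 - 294*r + 120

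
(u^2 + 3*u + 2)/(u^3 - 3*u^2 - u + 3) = (u + 2)/(u^2 - 4*u + 3)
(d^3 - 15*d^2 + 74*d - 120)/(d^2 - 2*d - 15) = (d^2 - 10*d + 24)/(d + 3)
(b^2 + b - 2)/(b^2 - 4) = (b - 1)/(b - 2)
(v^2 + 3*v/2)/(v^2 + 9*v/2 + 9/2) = v/(v + 3)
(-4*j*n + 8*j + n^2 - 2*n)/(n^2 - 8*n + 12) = (-4*j + n)/(n - 6)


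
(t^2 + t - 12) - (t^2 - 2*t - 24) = 3*t + 12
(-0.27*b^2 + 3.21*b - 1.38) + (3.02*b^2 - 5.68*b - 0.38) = 2.75*b^2 - 2.47*b - 1.76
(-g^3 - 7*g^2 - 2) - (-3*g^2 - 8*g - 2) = -g^3 - 4*g^2 + 8*g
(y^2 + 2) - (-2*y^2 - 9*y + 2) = 3*y^2 + 9*y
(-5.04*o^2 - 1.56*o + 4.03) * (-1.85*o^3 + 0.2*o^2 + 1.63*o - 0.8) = 9.324*o^5 + 1.878*o^4 - 15.9827*o^3 + 2.2952*o^2 + 7.8169*o - 3.224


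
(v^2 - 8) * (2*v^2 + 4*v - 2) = 2*v^4 + 4*v^3 - 18*v^2 - 32*v + 16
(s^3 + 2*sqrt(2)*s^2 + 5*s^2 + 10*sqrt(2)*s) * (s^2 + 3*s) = s^5 + 2*sqrt(2)*s^4 + 8*s^4 + 15*s^3 + 16*sqrt(2)*s^3 + 30*sqrt(2)*s^2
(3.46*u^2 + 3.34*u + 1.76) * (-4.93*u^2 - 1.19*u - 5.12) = -17.0578*u^4 - 20.5836*u^3 - 30.3666*u^2 - 19.1952*u - 9.0112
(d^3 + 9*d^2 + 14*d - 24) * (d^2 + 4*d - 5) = d^5 + 13*d^4 + 45*d^3 - 13*d^2 - 166*d + 120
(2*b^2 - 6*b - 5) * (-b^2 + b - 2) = -2*b^4 + 8*b^3 - 5*b^2 + 7*b + 10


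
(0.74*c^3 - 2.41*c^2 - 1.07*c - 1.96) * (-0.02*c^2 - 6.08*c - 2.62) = -0.0148*c^5 - 4.451*c^4 + 12.7354*c^3 + 12.859*c^2 + 14.7202*c + 5.1352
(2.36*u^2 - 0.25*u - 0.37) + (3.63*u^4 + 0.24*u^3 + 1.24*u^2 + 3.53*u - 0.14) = 3.63*u^4 + 0.24*u^3 + 3.6*u^2 + 3.28*u - 0.51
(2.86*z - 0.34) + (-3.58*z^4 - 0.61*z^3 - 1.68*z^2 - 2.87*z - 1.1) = -3.58*z^4 - 0.61*z^3 - 1.68*z^2 - 0.0100000000000002*z - 1.44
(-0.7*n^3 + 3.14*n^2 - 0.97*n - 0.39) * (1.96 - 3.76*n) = 2.632*n^4 - 13.1784*n^3 + 9.8016*n^2 - 0.4348*n - 0.7644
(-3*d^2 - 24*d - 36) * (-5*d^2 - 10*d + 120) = 15*d^4 + 150*d^3 + 60*d^2 - 2520*d - 4320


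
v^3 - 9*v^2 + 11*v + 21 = (v - 7)*(v - 3)*(v + 1)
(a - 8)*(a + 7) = a^2 - a - 56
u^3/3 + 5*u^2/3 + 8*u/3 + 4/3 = (u/3 + 1/3)*(u + 2)^2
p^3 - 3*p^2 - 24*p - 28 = (p - 7)*(p + 2)^2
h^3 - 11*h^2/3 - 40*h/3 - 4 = (h - 6)*(h + 1/3)*(h + 2)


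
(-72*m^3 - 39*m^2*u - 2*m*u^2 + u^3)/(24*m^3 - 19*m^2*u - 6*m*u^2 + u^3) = (3*m + u)/(-m + u)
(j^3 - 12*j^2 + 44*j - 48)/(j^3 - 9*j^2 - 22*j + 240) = (j^2 - 6*j + 8)/(j^2 - 3*j - 40)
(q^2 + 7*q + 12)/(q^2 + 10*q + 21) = (q + 4)/(q + 7)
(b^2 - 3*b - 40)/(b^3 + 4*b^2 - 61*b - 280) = 1/(b + 7)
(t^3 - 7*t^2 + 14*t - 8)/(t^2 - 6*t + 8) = t - 1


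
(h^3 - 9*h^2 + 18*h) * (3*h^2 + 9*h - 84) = 3*h^5 - 18*h^4 - 111*h^3 + 918*h^2 - 1512*h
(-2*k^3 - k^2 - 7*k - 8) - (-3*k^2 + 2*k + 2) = -2*k^3 + 2*k^2 - 9*k - 10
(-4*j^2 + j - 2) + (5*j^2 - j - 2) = j^2 - 4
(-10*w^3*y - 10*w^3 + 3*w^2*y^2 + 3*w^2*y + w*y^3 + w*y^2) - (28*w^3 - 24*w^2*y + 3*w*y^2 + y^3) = -10*w^3*y - 38*w^3 + 3*w^2*y^2 + 27*w^2*y + w*y^3 - 2*w*y^2 - y^3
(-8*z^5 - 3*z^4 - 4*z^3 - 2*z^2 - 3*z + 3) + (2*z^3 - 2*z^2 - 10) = -8*z^5 - 3*z^4 - 2*z^3 - 4*z^2 - 3*z - 7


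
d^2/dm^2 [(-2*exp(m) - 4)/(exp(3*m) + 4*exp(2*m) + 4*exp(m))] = 4*(-2*exp(2*m) - 3*exp(m) - 2)*exp(-m)/(exp(3*m) + 6*exp(2*m) + 12*exp(m) + 8)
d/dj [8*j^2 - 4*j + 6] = 16*j - 4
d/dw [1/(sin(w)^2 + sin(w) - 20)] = -(2*sin(w) + 1)*cos(w)/(sin(w)^2 + sin(w) - 20)^2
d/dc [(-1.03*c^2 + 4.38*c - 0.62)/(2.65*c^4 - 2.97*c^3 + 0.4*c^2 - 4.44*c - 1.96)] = (5.459*c^5 - 37.8801*c^4 + 32.5892*c^3 - 2.703*c^2 + 4.5336*c - 11.3376)/(7.0225*c^8 - 15.741*c^7 + 10.9409*c^6 - 25.908*c^5 + 16.1456*c^4 + 8.0904*c^3 + 18.1456*c^2 + 17.4048*c + 3.8416)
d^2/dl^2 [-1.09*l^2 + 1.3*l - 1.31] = -2.18000000000000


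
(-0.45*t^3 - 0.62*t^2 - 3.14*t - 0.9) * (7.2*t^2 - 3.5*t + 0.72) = -3.24*t^5 - 2.889*t^4 - 20.762*t^3 + 4.0636*t^2 + 0.8892*t - 0.648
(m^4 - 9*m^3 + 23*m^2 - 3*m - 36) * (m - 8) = m^5 - 17*m^4 + 95*m^3 - 187*m^2 - 12*m + 288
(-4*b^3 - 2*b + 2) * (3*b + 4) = -12*b^4 - 16*b^3 - 6*b^2 - 2*b + 8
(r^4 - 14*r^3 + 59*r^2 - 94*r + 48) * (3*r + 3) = 3*r^5 - 39*r^4 + 135*r^3 - 105*r^2 - 138*r + 144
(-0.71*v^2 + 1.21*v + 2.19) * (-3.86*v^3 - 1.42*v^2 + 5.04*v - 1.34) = 2.7406*v^5 - 3.6624*v^4 - 13.75*v^3 + 3.94*v^2 + 9.4162*v - 2.9346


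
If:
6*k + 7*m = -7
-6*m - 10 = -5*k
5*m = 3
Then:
No Solution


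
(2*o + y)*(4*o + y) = 8*o^2 + 6*o*y + y^2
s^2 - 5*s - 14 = (s - 7)*(s + 2)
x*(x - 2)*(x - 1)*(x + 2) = x^4 - x^3 - 4*x^2 + 4*x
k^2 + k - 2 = (k - 1)*(k + 2)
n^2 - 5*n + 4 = (n - 4)*(n - 1)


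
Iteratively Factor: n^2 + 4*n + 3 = (n + 1)*(n + 3)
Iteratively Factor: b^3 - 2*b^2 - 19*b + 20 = (b + 4)*(b^2 - 6*b + 5) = (b - 1)*(b + 4)*(b - 5)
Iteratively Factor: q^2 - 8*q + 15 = (q - 5)*(q - 3)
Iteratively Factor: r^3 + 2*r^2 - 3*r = (r - 1)*(r^2 + 3*r) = r*(r - 1)*(r + 3)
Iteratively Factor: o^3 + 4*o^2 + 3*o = (o + 3)*(o^2 + o) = (o + 1)*(o + 3)*(o)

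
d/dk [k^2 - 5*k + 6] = 2*k - 5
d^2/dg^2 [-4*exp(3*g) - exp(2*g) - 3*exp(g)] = (-36*exp(2*g) - 4*exp(g) - 3)*exp(g)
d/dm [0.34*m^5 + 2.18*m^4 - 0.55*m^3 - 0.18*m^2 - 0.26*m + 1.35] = 1.7*m^4 + 8.72*m^3 - 1.65*m^2 - 0.36*m - 0.26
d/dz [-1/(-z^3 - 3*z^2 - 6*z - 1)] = 3*(-z^2 - 2*z - 2)/(z^3 + 3*z^2 + 6*z + 1)^2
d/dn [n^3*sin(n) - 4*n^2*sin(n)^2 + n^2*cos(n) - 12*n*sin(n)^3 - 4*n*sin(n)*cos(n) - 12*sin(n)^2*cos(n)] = n^3*cos(n) + 2*n^2*sin(n) - 4*n^2*sin(2*n) - 7*n*cos(n) + 9*n*cos(3*n) - 4*n - 6*sin(n) - 2*sin(2*n) - 6*sin(3*n)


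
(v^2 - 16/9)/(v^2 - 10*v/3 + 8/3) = (v + 4/3)/(v - 2)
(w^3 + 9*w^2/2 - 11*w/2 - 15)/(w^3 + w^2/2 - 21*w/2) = (2*w^3 + 9*w^2 - 11*w - 30)/(w*(2*w^2 + w - 21))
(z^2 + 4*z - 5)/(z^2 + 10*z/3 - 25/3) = 3*(z - 1)/(3*z - 5)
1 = 1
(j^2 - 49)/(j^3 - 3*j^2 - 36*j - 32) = (49 - j^2)/(-j^3 + 3*j^2 + 36*j + 32)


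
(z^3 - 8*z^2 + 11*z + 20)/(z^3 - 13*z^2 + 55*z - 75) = (z^2 - 3*z - 4)/(z^2 - 8*z + 15)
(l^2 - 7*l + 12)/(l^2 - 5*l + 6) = (l - 4)/(l - 2)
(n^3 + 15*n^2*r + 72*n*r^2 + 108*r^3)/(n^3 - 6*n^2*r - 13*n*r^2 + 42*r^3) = (n^2 + 12*n*r + 36*r^2)/(n^2 - 9*n*r + 14*r^2)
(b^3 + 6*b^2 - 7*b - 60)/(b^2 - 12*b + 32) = (b^3 + 6*b^2 - 7*b - 60)/(b^2 - 12*b + 32)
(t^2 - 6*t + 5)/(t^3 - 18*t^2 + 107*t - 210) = (t - 1)/(t^2 - 13*t + 42)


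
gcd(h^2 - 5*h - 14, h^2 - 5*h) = 1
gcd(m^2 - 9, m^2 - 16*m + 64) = 1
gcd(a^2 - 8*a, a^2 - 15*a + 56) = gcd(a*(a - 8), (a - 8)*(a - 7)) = a - 8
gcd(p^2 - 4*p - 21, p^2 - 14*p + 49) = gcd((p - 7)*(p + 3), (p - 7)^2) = p - 7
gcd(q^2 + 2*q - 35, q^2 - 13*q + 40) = q - 5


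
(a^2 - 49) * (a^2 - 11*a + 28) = a^4 - 11*a^3 - 21*a^2 + 539*a - 1372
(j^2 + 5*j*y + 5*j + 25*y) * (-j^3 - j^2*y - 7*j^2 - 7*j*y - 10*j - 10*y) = -j^5 - 6*j^4*y - 12*j^4 - 5*j^3*y^2 - 72*j^3*y - 45*j^3 - 60*j^2*y^2 - 270*j^2*y - 50*j^2 - 225*j*y^2 - 300*j*y - 250*y^2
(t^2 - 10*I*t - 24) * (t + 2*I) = t^3 - 8*I*t^2 - 4*t - 48*I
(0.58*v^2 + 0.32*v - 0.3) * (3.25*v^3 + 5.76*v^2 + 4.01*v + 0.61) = 1.885*v^5 + 4.3808*v^4 + 3.194*v^3 - 0.0910000000000002*v^2 - 1.0078*v - 0.183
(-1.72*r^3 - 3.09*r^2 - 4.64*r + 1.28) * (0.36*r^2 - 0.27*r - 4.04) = -0.6192*r^5 - 0.648*r^4 + 6.1127*r^3 + 14.1972*r^2 + 18.4*r - 5.1712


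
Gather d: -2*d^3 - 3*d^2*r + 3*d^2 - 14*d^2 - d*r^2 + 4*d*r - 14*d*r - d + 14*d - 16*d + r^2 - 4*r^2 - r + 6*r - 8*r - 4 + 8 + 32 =-2*d^3 + d^2*(-3*r - 11) + d*(-r^2 - 10*r - 3) - 3*r^2 - 3*r + 36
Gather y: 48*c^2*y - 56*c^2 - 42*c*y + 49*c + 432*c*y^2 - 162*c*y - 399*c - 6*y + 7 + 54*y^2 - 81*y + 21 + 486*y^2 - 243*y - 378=-56*c^2 - 350*c + y^2*(432*c + 540) + y*(48*c^2 - 204*c - 330) - 350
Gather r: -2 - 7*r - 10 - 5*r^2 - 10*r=-5*r^2 - 17*r - 12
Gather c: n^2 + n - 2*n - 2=n^2 - n - 2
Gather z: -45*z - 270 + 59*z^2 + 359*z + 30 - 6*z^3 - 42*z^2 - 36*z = -6*z^3 + 17*z^2 + 278*z - 240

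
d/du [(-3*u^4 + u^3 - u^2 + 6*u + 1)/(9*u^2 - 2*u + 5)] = (-54*u^5 + 27*u^4 - 64*u^3 - 37*u^2 - 28*u + 32)/(81*u^4 - 36*u^3 + 94*u^2 - 20*u + 25)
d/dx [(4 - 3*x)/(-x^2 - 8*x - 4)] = (-3*x^2 + 8*x + 44)/(x^4 + 16*x^3 + 72*x^2 + 64*x + 16)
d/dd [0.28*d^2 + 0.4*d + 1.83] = 0.56*d + 0.4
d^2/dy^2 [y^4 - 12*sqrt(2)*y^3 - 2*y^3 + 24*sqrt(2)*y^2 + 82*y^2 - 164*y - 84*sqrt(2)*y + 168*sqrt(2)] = 12*y^2 - 72*sqrt(2)*y - 12*y + 48*sqrt(2) + 164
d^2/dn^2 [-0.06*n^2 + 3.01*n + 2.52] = -0.120000000000000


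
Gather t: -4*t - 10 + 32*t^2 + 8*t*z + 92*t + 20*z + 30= 32*t^2 + t*(8*z + 88) + 20*z + 20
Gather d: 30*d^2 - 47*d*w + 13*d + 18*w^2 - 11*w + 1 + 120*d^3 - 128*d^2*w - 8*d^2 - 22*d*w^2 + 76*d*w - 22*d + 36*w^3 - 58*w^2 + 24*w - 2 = 120*d^3 + d^2*(22 - 128*w) + d*(-22*w^2 + 29*w - 9) + 36*w^3 - 40*w^2 + 13*w - 1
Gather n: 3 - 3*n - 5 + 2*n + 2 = -n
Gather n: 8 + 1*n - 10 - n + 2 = 0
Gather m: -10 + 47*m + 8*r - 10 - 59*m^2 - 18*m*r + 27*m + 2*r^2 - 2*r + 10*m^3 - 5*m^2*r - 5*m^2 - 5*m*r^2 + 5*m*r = 10*m^3 + m^2*(-5*r - 64) + m*(-5*r^2 - 13*r + 74) + 2*r^2 + 6*r - 20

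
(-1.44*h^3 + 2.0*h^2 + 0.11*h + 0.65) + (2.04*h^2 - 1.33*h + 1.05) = -1.44*h^3 + 4.04*h^2 - 1.22*h + 1.7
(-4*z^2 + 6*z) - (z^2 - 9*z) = -5*z^2 + 15*z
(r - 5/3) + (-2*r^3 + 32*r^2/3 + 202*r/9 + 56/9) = -2*r^3 + 32*r^2/3 + 211*r/9 + 41/9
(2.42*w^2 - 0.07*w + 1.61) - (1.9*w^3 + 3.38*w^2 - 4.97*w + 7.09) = -1.9*w^3 - 0.96*w^2 + 4.9*w - 5.48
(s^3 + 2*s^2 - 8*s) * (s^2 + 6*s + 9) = s^5 + 8*s^4 + 13*s^3 - 30*s^2 - 72*s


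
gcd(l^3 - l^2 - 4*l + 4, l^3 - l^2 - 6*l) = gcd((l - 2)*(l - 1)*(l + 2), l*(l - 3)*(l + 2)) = l + 2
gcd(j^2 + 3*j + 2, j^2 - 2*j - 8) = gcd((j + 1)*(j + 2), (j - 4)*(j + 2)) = j + 2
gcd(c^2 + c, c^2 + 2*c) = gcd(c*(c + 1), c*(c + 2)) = c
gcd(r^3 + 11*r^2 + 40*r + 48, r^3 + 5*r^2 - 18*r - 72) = r + 3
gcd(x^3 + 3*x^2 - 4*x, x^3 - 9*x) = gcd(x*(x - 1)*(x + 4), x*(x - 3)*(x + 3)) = x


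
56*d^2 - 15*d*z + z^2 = (-8*d + z)*(-7*d + z)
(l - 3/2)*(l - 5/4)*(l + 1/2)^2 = l^4 - 7*l^3/4 - 5*l^2/8 + 19*l/16 + 15/32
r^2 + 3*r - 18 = (r - 3)*(r + 6)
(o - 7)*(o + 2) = o^2 - 5*o - 14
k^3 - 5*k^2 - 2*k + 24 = (k - 4)*(k - 3)*(k + 2)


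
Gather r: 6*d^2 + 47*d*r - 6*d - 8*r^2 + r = 6*d^2 - 6*d - 8*r^2 + r*(47*d + 1)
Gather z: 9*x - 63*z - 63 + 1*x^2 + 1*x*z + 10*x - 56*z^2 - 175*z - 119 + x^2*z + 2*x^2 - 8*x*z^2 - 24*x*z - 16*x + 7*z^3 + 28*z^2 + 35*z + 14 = 3*x^2 + 3*x + 7*z^3 + z^2*(-8*x - 28) + z*(x^2 - 23*x - 203) - 168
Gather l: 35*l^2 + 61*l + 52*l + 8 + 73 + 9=35*l^2 + 113*l + 90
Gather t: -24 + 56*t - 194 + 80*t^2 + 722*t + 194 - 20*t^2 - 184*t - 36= 60*t^2 + 594*t - 60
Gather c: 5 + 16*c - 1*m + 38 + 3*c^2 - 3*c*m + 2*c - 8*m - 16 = 3*c^2 + c*(18 - 3*m) - 9*m + 27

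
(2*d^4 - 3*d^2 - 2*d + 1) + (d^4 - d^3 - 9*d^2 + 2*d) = 3*d^4 - d^3 - 12*d^2 + 1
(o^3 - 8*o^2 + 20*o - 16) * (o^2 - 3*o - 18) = o^5 - 11*o^4 + 26*o^3 + 68*o^2 - 312*o + 288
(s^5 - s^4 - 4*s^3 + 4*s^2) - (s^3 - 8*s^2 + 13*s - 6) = s^5 - s^4 - 5*s^3 + 12*s^2 - 13*s + 6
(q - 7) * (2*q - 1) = 2*q^2 - 15*q + 7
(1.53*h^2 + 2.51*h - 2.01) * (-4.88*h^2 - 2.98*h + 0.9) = -7.4664*h^4 - 16.8082*h^3 + 3.706*h^2 + 8.2488*h - 1.809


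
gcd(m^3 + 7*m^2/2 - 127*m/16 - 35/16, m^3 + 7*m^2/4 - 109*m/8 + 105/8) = m^2 + 13*m/4 - 35/4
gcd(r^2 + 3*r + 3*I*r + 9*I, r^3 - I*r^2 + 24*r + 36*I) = r + 3*I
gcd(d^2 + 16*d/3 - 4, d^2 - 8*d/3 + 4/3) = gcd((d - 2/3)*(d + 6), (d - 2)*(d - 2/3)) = d - 2/3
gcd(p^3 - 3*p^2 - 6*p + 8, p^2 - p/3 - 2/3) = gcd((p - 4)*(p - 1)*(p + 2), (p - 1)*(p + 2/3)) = p - 1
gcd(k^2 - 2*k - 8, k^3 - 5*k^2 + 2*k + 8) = k - 4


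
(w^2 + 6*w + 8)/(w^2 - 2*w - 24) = (w + 2)/(w - 6)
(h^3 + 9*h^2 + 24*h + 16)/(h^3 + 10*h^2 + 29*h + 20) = (h + 4)/(h + 5)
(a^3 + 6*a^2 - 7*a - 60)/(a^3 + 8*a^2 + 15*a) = (a^2 + a - 12)/(a*(a + 3))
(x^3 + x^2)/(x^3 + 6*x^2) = (x + 1)/(x + 6)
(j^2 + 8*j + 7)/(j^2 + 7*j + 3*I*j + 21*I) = (j + 1)/(j + 3*I)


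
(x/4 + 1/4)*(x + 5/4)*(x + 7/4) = x^3/4 + x^2 + 83*x/64 + 35/64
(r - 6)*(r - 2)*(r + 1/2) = r^3 - 15*r^2/2 + 8*r + 6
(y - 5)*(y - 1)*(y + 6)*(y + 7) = y^4 + 7*y^3 - 31*y^2 - 187*y + 210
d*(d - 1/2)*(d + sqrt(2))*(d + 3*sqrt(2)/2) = d^4 - d^3/2 + 5*sqrt(2)*d^3/2 - 5*sqrt(2)*d^2/4 + 3*d^2 - 3*d/2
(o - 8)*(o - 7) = o^2 - 15*o + 56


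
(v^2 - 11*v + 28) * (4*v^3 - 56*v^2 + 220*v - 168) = 4*v^5 - 100*v^4 + 948*v^3 - 4156*v^2 + 8008*v - 4704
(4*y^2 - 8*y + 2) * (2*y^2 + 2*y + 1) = 8*y^4 - 8*y^3 - 8*y^2 - 4*y + 2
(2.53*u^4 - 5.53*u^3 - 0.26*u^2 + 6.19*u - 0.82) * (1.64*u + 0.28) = 4.1492*u^5 - 8.3608*u^4 - 1.9748*u^3 + 10.0788*u^2 + 0.388400000000001*u - 0.2296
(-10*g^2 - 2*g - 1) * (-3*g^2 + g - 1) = 30*g^4 - 4*g^3 + 11*g^2 + g + 1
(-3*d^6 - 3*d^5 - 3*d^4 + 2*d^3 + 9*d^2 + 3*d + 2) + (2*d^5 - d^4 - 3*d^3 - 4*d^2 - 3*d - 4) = -3*d^6 - d^5 - 4*d^4 - d^3 + 5*d^2 - 2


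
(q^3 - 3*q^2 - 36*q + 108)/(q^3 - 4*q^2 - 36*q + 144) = (q - 3)/(q - 4)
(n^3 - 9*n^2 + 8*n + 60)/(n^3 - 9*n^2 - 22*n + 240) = (n^2 - 3*n - 10)/(n^2 - 3*n - 40)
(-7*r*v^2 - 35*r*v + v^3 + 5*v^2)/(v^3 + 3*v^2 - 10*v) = (-7*r + v)/(v - 2)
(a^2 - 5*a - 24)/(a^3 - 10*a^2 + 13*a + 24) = (a + 3)/(a^2 - 2*a - 3)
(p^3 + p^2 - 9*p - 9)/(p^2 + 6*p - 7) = (p^3 + p^2 - 9*p - 9)/(p^2 + 6*p - 7)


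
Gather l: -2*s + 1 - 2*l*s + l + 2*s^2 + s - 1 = l*(1 - 2*s) + 2*s^2 - s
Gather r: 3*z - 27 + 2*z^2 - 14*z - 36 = 2*z^2 - 11*z - 63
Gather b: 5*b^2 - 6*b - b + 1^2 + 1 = 5*b^2 - 7*b + 2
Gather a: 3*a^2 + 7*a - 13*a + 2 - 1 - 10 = 3*a^2 - 6*a - 9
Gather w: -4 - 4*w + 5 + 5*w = w + 1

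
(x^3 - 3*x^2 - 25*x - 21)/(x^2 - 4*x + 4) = (x^3 - 3*x^2 - 25*x - 21)/(x^2 - 4*x + 4)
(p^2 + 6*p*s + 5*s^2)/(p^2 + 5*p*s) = (p + s)/p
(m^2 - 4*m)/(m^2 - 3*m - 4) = m/(m + 1)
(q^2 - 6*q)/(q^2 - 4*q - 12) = q/(q + 2)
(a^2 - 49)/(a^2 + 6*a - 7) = (a - 7)/(a - 1)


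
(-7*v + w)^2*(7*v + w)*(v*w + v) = 343*v^4*w + 343*v^4 - 49*v^3*w^2 - 49*v^3*w - 7*v^2*w^3 - 7*v^2*w^2 + v*w^4 + v*w^3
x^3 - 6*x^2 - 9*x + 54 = (x - 6)*(x - 3)*(x + 3)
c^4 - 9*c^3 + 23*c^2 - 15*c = c*(c - 5)*(c - 3)*(c - 1)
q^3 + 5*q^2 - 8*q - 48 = (q - 3)*(q + 4)^2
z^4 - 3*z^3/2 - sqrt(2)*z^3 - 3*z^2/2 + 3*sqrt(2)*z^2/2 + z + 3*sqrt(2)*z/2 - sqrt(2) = (z - 2)*(z - 1/2)*(z + 1)*(z - sqrt(2))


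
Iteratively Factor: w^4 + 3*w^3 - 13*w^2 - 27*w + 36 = (w - 3)*(w^3 + 6*w^2 + 5*w - 12) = (w - 3)*(w + 4)*(w^2 + 2*w - 3) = (w - 3)*(w + 3)*(w + 4)*(w - 1)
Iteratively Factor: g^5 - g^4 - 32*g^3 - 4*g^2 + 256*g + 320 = (g - 4)*(g^4 + 3*g^3 - 20*g^2 - 84*g - 80) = (g - 4)*(g + 4)*(g^3 - g^2 - 16*g - 20) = (g - 4)*(g + 2)*(g + 4)*(g^2 - 3*g - 10) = (g - 4)*(g + 2)^2*(g + 4)*(g - 5)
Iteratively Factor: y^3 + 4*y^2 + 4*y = (y)*(y^2 + 4*y + 4) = y*(y + 2)*(y + 2)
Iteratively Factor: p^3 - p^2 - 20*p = (p)*(p^2 - p - 20) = p*(p - 5)*(p + 4)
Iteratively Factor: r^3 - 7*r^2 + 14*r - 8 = (r - 2)*(r^2 - 5*r + 4) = (r - 2)*(r - 1)*(r - 4)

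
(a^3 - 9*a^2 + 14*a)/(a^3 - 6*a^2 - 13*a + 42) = a/(a + 3)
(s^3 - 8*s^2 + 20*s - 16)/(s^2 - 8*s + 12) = (s^2 - 6*s + 8)/(s - 6)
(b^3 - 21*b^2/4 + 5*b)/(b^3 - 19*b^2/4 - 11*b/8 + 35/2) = 2*b*(4*b - 5)/(8*b^2 - 6*b - 35)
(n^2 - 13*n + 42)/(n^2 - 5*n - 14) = (n - 6)/(n + 2)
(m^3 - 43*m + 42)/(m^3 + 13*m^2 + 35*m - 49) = (m - 6)/(m + 7)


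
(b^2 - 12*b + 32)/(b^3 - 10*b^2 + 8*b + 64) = 1/(b + 2)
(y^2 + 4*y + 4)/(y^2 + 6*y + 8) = (y + 2)/(y + 4)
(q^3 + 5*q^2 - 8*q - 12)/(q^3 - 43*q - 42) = (q - 2)/(q - 7)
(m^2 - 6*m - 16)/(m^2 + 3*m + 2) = (m - 8)/(m + 1)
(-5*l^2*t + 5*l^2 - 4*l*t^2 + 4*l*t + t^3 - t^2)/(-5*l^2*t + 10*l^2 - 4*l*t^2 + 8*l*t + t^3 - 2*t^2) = (t - 1)/(t - 2)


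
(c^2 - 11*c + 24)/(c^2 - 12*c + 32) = (c - 3)/(c - 4)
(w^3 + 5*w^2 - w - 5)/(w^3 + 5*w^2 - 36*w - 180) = (w^2 - 1)/(w^2 - 36)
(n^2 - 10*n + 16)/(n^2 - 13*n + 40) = (n - 2)/(n - 5)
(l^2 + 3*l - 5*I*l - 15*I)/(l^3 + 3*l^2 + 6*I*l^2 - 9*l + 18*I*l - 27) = (l - 5*I)/(l^2 + 6*I*l - 9)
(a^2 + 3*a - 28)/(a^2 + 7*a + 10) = (a^2 + 3*a - 28)/(a^2 + 7*a + 10)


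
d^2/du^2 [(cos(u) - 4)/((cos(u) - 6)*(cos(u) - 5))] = (5*(1 - cos(u)^2)^2 - cos(u)^5 + 50*cos(u)^3 - 340*cos(u)^2 + 504*cos(u) - 73)/((cos(u) - 6)^3*(cos(u) - 5)^3)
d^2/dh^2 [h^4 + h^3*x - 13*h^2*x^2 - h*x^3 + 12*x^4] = 12*h^2 + 6*h*x - 26*x^2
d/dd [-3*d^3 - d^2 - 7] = d*(-9*d - 2)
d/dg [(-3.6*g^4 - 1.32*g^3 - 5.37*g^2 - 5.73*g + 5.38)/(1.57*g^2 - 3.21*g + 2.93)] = (-11.304*g^5 + 32.5956*g^4 - 33.7176*g^3 + 14.631*g^2 - 48.3614*g + 0.480899999999998)/(2.4649*g^4 - 10.0794*g^3 + 19.5043*g^2 - 18.8106*g + 8.5849)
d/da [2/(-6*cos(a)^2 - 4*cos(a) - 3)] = -8*(3*cos(a) + 1)*sin(a)/(6*cos(a)^2 + 4*cos(a) + 3)^2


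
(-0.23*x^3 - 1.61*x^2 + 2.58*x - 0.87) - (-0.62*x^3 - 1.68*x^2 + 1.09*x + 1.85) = 0.39*x^3 + 0.0699999999999998*x^2 + 1.49*x - 2.72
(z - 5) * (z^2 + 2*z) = z^3 - 3*z^2 - 10*z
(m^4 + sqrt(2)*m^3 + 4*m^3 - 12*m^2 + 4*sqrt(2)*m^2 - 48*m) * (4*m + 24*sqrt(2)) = 4*m^5 + 16*m^4 + 28*sqrt(2)*m^4 + 112*sqrt(2)*m^3 - 288*sqrt(2)*m^2 - 1152*sqrt(2)*m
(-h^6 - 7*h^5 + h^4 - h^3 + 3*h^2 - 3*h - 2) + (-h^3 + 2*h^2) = -h^6 - 7*h^5 + h^4 - 2*h^3 + 5*h^2 - 3*h - 2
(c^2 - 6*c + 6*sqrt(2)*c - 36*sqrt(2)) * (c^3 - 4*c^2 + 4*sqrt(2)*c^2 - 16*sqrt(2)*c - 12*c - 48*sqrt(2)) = c^5 - 10*c^4 + 10*sqrt(2)*c^4 - 100*sqrt(2)*c^3 + 60*c^3 - 408*c^2 + 120*sqrt(2)*c^2 + 576*c + 720*sqrt(2)*c + 3456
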